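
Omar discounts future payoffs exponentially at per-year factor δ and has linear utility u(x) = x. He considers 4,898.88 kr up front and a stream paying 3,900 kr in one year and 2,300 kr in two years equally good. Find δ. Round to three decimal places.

δ ≈ 0.840

Present value of the stream is 3900·δ + 2300·δ². Indifference gives 3900δ + 2300δ² = 4898.88.
That is, 2300δ² + 3900δ − 4898.88 = 0, a quadratic in δ.
δ = (−3900 + √(3900² + 4·2300·4898.88)) / (2·2300) = (−3900 + √60279696.00) / 4600 ≈ 0.840.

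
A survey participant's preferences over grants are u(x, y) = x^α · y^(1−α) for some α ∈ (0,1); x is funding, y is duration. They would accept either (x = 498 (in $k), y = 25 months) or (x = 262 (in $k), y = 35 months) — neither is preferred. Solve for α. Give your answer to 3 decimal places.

α ≈ 0.344

The Cobb–Douglas utilities coincide, so 498^α·25^(1−α) = 262^α·35^(1−α).
Rearrange to (498/262)^α = (35/25)^(1−α) and take logs: α·0.642256 = (1−α)·0.336472.
Thus α·(0.978728) = 0.336472, so α = 0.336472/0.978728 ≈ 0.344.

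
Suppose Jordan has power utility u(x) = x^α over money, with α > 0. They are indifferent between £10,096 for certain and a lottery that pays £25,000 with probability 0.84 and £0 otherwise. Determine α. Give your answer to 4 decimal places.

Since u(0) = 0, the lottery's EU is 0.84·25000^α.
Indifference: 10096^α = 0.84·25000^α, so (10096/25000)^α = 0.84.
Taking logs: α·ln(10096/25000) = ln(0.84), so α = -0.1743534 / -0.9067365 ≈ 0.1923.

α ≈ 0.1923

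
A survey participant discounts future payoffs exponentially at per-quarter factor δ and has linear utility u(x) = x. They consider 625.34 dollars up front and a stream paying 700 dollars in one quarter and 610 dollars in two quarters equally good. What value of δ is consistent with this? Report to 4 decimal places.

Present value of the stream is 700·δ + 610·δ². Indifference gives 700δ + 610δ² = 625.34.
That is, 610δ² + 700δ − 625.34 = 0, a quadratic in δ.
The positive root is δ = [−700 + √(700² + 4·610·625.34)] / (2·610) = (−700 + 1419.799)/1220 ≈ 0.5900.

δ ≈ 0.5900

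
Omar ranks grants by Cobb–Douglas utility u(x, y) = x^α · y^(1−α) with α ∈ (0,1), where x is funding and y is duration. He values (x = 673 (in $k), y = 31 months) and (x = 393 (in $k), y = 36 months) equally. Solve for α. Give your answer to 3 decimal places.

α ≈ 0.218

Indifference: 673^α · 31^(1−α) = 393^α · 36^(1−α).
Rearrange to (673/393)^α = (36/31)^(1−α) and take logs: α·0.537936 = (1−α)·0.149532.
With A = 0.537936 and B = 0.149532: α·A = (1−α)·B, so α = B/(A+B) = 0.149532/0.687468 ≈ 0.218.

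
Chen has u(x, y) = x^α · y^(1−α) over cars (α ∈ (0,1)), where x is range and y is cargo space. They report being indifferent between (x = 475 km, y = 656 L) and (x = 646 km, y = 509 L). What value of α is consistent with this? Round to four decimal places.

The Cobb–Douglas utilities coincide, so 475^α·656^(1−α) = 646^α·509^(1−α).
Taking logs: α·ln 475 + (1−α)·ln 656 = α·ln 646 + (1−α)·ln 509, i.e. α·-0.3074847 = (1−α)·-0.2537128.
So α/(1−α) = (-0.2537128)/(-0.3074847) = 0.8251233, and α = 0.8251233/1.8251233 ≈ 0.4521.

α ≈ 0.4521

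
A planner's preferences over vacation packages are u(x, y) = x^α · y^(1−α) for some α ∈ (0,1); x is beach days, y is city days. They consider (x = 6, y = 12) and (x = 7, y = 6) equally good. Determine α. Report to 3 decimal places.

The Cobb–Douglas utilities coincide, so 6^α·12^(1−α) = 7^α·6^(1−α).
(6/7)^α = (6/12)^(1−α); take logs: α·ln(6/7) = (1−α)·ln(6/12), i.e. α·-0.154151 = (1−α)·-0.693147.
With A = -0.154151 and B = -0.693147: α·A = (1−α)·B, so α = B/(A+B) = -0.693147/-0.847298 ≈ 0.818.

α ≈ 0.818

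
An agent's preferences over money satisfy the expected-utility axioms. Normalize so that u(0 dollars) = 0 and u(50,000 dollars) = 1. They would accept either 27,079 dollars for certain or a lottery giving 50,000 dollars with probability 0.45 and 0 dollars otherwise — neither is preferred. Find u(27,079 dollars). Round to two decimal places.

0.45

By the standard-gamble method, u(27,079 dollars) is just the indifference probability on the best outcome: 0.45.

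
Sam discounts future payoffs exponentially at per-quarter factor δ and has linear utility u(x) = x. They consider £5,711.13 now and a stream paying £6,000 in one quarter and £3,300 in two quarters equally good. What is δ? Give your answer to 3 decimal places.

Present value of the stream is 6000·δ + 3300·δ². Indifference gives 6000δ + 3300δ² = 5711.13.
So 3300δ² + 6000δ − 5711.13 = 0.
The positive root is δ = [−6000 + √(6000² + 4·3300·5711.13)] / (2·3300) = (−6000 + 10554.000)/6600 ≈ 0.690.

δ ≈ 0.690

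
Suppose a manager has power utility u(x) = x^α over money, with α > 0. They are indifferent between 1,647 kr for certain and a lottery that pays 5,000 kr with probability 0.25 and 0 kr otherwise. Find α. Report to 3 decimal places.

α ≈ 1.248

EU(lottery) = 0.25·5000^α + 0.75·0 = 0.25·5000^α.
Setting u(1647) equal to that: 1647^α = 0.25·5000^α ⇒ (1647/5000)^α = 0.25.
α = ln(0.25) / ln(1647/5000) = -1.386294/-1.110482 ≈ 1.248.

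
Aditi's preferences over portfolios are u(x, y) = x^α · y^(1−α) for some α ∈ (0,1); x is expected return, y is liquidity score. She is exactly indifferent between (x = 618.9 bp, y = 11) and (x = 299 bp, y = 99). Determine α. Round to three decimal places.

α ≈ 0.751

Set the two utilities equal: 618.9^α·11^(1−α) = 299^α·99^(1−α).
Taking logs: α·ln 618.9 + (1−α)·ln 11 = α·ln 299 + (1−α)·ln 99, i.e. α·0.727500 = (1−α)·2.197225.
So α/(1−α) = (2.197225)/(0.727500) = 3.020241, and α = 3.020241/4.020241 ≈ 0.751.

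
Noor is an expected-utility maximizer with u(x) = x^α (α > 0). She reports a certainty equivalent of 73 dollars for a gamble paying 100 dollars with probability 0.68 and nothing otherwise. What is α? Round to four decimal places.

The lottery's expected utility is 0.68·u(100) + 0.32·u(0) = 0.68·100^α (since u(0) = 0 for α > 0).
Equating: 73^α = 0.68·100^α, i.e. 0.7300^α = 0.68.
Take logs: α = ln 0.68 / ln(73/100) ≈ 1.225451.

α ≈ 1.2255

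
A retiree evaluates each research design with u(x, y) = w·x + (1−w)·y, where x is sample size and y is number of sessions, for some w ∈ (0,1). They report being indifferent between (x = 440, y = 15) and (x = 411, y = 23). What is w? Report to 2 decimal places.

w = 0.22

Indifference: w·440 + (1−w)·15 = w·411 + (1−w)·23.
w·(440−411) = (1−w)·(23−15), i.e. w·29 = (1−w)·8.
So w/(1−w) = 8/29 = 0.2759, giving w = 8/(29+8) = 0.22.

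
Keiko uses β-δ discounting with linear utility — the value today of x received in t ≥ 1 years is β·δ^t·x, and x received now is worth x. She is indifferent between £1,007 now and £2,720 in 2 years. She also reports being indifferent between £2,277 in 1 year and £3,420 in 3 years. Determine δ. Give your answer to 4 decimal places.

From the later pair, β·δ^1·2277 = β·δ^3·3420; dividing through, δ^2 = 2277/3420 = 0.66579, so δ = 0.81596.

δ ≈ 0.8160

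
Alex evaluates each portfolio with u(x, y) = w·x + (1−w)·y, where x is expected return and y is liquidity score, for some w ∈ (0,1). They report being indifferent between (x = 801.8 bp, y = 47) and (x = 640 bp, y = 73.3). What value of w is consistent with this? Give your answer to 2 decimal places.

Indifference: w·801.8 + (1−w)·47 = w·640 + (1−w)·73.3.
Rearranging, 161.8·w − 26.3·(1−w) = 0.
Hence w = 26.3/(161.8+26.3) = 26.3/188.1 = 0.14.

w = 0.14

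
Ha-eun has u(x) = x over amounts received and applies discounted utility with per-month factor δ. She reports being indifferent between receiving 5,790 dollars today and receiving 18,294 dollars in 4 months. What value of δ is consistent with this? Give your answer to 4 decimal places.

Equating discounted utilities: u(5790) = δ^4·u(18294) ⇒ δ^4 = u(5790)/u(18294).
With u(x) = x: δ^4 = 5790/18294 = 0.31650.
Taking the 4th root: δ = 0.31650^(1/4) ≈ 0.7501.

δ ≈ 0.7501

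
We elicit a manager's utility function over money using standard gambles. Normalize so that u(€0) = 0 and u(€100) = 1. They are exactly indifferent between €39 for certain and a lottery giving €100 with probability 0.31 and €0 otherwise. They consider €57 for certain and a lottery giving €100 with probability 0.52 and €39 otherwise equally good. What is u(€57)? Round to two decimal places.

The first gamble pins u(€39): it must equal 0.31·1 + 0.69·0 = 0.31.
The second indifference gives u(€57) = 0.52·u(€100) + 0.48·u(€39) = 0.52·1.00 + 0.48·0.31 = 0.6688.

0.67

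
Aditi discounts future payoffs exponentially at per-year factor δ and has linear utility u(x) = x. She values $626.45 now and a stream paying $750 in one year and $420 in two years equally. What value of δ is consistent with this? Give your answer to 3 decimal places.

δ ≈ 0.620

Present value of the stream is 750·δ + 420·δ². Indifference gives 750δ + 420δ² = 626.45.
Rearranged: 420δ² + 750δ − 626.45 = 0.
By the quadratic formula (taking the positive root), δ = (−750 + √1614936.00) / 840 ≈ 0.620.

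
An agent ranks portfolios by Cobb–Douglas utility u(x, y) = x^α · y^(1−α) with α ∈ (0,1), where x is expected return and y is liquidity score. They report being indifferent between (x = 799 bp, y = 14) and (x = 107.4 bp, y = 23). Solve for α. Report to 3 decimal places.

The Cobb–Douglas utilities coincide, so 799^α·14^(1−α) = 107.4^α·23^(1−α).
Rearrange to (799/107.4)^α = (23/14)^(1−α) and take logs: α·2.006801 = (1−α)·0.496437.
So α/(1−α) = (0.496437)/(2.006801) = 0.247377, and α = 0.247377/1.247377 ≈ 0.198.

α ≈ 0.198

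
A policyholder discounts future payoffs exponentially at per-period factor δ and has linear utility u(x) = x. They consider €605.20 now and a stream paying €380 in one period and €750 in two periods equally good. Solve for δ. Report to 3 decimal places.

The stream is worth 380δ + 750δ² today, so 380δ + 750δ² = 605.20.
Rearranged: 750δ² + 380δ − 605.20 = 0.
By the quadratic formula (taking the positive root), δ = (−380 + √1960000.00) / 1500 ≈ 0.680.

δ ≈ 0.680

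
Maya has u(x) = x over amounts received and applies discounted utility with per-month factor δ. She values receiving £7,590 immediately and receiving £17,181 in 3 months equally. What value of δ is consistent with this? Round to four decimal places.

Equating discounted utilities: u(7590) = δ^3·u(17181) ⇒ δ^3 = u(7590)/u(17181).
With u(x) = x: δ^3 = 7590/17181 = 0.44177.
Hence δ = (0.44177)^(1/3) = 0.761607.

δ ≈ 0.7616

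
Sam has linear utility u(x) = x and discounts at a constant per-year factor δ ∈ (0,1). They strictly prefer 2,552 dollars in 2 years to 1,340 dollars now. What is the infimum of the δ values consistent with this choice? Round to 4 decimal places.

Under u(x) = x this choice says 1340 < δ^2·2552.
So δ^2 > 1340/2552 = 0.52508; taking the square root of both positive sides preserves the inequality.
δ > 0.52508^(1/2) = 0.7246.

δ > 0.7246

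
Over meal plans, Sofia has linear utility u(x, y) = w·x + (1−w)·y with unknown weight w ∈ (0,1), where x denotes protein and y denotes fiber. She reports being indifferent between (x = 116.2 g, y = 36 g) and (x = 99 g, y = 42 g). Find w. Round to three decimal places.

w = 0.259

Equating utilities: w·116.2 + (1−w)·36 = w·99 + (1−w)·42.
Collecting terms: w·17.2 = (1−w)·6.
The marginal rate of substitution is 6/17.2, so w = 6/(17.2+6) = 0.259.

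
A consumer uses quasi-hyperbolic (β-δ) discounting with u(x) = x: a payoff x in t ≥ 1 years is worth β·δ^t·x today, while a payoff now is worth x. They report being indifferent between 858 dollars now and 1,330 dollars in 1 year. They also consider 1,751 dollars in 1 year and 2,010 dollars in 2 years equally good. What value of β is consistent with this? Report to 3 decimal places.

Both payoffs in the second observation are in the future, so β drops out: δ^1·1751 = δ^2·2010 ⇒ δ = 1751/2010 = 0.87114.
The first indifference: 858 = β·δ·1330, so β = 858/(δ·1330) = 858/(0.87114·1330) ≈ 0.741.

β ≈ 0.741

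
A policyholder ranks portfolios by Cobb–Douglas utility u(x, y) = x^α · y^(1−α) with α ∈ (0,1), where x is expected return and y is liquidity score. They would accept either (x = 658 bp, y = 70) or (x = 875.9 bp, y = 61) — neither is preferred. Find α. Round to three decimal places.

The Cobb–Douglas utilities coincide, so 658^α·70^(1−α) = 875.9^α·61^(1−α).
Rearrange to (658/875.9)^α = (61/70)^(1−α) and take logs: α·-0.286047 = (1−α)·-0.137621.
So α/(1−α) = (-0.137621)/(-0.286047) = 0.481113, and α = 0.481113/1.481113 ≈ 0.325.

α ≈ 0.325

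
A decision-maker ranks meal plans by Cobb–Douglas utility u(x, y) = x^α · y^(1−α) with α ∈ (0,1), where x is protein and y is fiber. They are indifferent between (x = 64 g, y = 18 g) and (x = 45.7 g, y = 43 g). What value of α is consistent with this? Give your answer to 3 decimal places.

α ≈ 0.721

Indifference: 64^α · 18^(1−α) = 45.7^α · 43^(1−α).
(64/45.7)^α = (43/18)^(1−α); take logs: α·ln(64/45.7) = (1−α)·ln(43/18), i.e. α·0.336785 = (1−α)·0.870828.
Thus α·(1.207613) = 0.870828, so α = 0.870828/1.207613 ≈ 0.721.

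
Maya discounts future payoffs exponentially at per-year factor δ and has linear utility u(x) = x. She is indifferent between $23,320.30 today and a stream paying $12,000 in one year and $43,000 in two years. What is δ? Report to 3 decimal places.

The stream is worth 12000δ + 43000δ² today, so 12000δ + 43000δ² = 23320.30.
So 43000δ² + 12000δ − 23320.30 = 0.
The positive root is δ = [−12000 + √(12000² + 4·43000·23320.30)] / (2·43000) = (−12000 + 64460.000)/86000 ≈ 0.610.

δ ≈ 0.610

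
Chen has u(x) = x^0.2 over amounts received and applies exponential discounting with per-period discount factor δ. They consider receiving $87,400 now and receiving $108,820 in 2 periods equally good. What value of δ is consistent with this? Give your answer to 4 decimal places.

δ ≈ 0.9783

Indifference means u(87400) = δ^2 · u(108820), so δ^2 = u(87400)/u(108820).
Since u(x) = x^0.2, δ^2 = (87400/108820)^0.2 = 0.80316^0.2 = 0.95711.
So δ = 0.95711^(1/2) ≈ 0.9783.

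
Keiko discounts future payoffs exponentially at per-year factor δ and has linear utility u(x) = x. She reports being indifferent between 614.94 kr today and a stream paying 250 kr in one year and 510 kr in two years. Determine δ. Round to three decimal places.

Equating present values: 614.94 = 250δ + 510δ².
So 510δ² + 250δ − 614.94 = 0.
The positive root is δ = [−250 + √(250² + 4·510·614.94)] / (2·510) = (−250 + 1147.596)/1020 ≈ 0.880.

δ ≈ 0.880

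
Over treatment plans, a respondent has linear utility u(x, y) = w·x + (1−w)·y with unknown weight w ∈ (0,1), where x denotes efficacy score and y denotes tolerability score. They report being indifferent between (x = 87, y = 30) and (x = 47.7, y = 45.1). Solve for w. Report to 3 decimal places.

w = 0.278

u(87,30) = u(47.7,45.1) means w·87 + (1−w)·30 = w·47.7 + (1−w)·45.1.
Collecting terms: w·39.3 = (1−w)·15.1.
So w/(1−w) = 15.1/39.3 = 0.3842, giving w = 15.1/(39.3+15.1) = 0.278.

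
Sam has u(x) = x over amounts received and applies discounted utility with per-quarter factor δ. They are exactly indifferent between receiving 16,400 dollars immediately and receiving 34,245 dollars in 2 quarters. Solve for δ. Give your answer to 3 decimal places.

Equating discounted utilities: u(16400) = δ^2·u(34245) ⇒ δ^2 = u(16400)/u(34245).
With u(x) = x: δ^2 = 16400/34245 = 0.47890.
Hence δ = (0.47890)^(1/2) = 0.69203.

δ ≈ 0.692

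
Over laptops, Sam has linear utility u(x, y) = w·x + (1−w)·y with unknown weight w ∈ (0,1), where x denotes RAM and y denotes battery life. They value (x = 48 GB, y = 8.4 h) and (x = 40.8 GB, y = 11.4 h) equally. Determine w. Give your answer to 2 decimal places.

Equating utilities: w·48 + (1−w)·8.4 = w·40.8 + (1−w)·11.4.
Rearranging, 7.2·w − 3·(1−w) = 0.
Hence w = 3/(7.2+3) = 3/10.2 = 0.29.

w = 0.29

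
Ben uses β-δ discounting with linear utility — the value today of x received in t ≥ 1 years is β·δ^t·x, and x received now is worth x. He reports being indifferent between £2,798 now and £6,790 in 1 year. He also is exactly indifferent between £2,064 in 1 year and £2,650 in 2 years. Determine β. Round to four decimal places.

The second indifference involves only future payoffs, so β cancels: β·δ^1·2064 = β·δ^2·2650, giving δ = 2064/2650 = 0.77887.
The first indifference: 2798 = β·δ·6790, so β = 2798/(δ·6790) = 2798/(0.77887·6790) ≈ 0.5291.

β ≈ 0.5291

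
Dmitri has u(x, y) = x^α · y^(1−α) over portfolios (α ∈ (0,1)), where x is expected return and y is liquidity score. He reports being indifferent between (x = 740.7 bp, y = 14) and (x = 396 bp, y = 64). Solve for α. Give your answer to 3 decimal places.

Indifference: 740.7^α · 14^(1−α) = 396^α · 64^(1−α).
Rearrange to (740.7/396)^α = (64/14)^(1−α) and take logs: α·0.626181 = (1−α)·1.519826.
So α/(1−α) = (1.519826)/(0.626181) = 2.427135, and α = 2.427135/3.427135 ≈ 0.708.

α ≈ 0.708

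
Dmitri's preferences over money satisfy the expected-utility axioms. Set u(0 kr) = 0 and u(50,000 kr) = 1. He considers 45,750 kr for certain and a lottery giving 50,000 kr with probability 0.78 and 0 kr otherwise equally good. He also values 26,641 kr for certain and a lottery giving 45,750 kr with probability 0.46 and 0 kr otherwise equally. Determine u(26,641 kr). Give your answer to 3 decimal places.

The first gamble pins u(45,750 kr): it must equal 0.78·1 + 0.22·0 = 0.78.
Chaining: u(26,641 kr) = 0.46·0.78 + 0.54·0.00 = 0.3588.

0.359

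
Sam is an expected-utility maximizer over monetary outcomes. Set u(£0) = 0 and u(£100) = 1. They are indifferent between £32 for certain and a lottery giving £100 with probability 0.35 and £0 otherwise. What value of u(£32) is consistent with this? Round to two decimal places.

0.35

The indifference gives u(£32) = 0.35·u(£100) + 0.65·u(£0) = 0.35·1 + 0.65·0 = 0.35.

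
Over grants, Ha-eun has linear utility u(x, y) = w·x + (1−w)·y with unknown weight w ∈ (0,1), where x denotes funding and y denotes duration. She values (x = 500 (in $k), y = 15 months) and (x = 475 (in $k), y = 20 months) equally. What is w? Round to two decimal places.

w = 0.17

Indifference: w·500 + (1−w)·15 = w·475 + (1−w)·20.
Collecting terms: w·25 = (1−w)·5.
The marginal rate of substitution is 5/25, so w = 5/(25+5) = 0.17.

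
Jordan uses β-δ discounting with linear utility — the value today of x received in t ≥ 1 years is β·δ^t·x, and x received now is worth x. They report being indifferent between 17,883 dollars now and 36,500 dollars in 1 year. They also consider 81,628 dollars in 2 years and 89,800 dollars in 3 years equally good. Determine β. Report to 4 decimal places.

β ≈ 0.5390

From the later pair, β·δ^2·81628 = β·δ^3·89800; dividing through, δ = 81628/89800 = 0.90900.
Now use the now-vs-future pair: 17883 = β·δ·36500 gives β = 17883/(0.90900·36500) ≈ 0.5390.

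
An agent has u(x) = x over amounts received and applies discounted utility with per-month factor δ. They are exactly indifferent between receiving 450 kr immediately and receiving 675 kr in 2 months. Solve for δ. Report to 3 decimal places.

The payoff in 2 months is discounted by δ^2, so u(450) = δ^2·u(675) and δ^2 = u(450)/u(675).
With u(x) = x: δ^2 = 450/675 = 0.66667.
So δ = 0.66667^(1/2) ≈ 0.816.

δ ≈ 0.816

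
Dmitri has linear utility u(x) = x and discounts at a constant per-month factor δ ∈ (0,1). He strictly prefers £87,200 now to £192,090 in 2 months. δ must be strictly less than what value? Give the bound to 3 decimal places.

The preference means 87200 > δ^2·192090.
Dividing by 192090: δ^2 < 0.45395. Both sides are positive, so the square root keeps the direction.
δ < 0.45395^(1/2) = 0.674.

δ < 0.674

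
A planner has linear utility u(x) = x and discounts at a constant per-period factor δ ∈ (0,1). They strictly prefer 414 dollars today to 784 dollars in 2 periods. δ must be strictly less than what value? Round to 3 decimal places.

The preference means 414 > δ^2·784.
Dividing by 784: δ^2 < 0.52806. Both sides are positive, so the square root keeps the direction.
δ < (414/784)^(1/2) ≈ 0.727.

δ < 0.727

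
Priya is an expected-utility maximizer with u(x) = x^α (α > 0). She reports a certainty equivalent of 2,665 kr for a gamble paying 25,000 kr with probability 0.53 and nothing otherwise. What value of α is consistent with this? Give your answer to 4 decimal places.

EU(lottery) = 0.53·25000^α + 0.47·0 = 0.53·25000^α.
Equating: 2665^α = 0.53·25000^α, i.e. 0.1066^α = 0.53.
α = ln(0.53) / ln(2665/25000) = -0.6348783/-2.2386718 ≈ 0.2836.

α ≈ 0.2836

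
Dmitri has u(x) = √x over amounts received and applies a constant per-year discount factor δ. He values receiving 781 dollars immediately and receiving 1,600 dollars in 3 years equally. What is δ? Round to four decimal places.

Equating discounted utilities: u(781) = δ^3·u(1600) ⇒ δ^3 = u(781)/u(1600).
Since u(x) = √x, δ^3 = √(781/1600) = 0.69866.
Taking the cube root: δ = 0.69866^(1/3) ≈ 0.8873.

δ ≈ 0.8873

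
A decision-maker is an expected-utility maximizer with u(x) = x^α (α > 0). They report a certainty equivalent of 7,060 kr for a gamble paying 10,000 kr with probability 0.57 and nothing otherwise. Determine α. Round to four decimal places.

EU(lottery) = 0.57·10000^α + 0.43·0 = 0.57·10000^α.
Indifference: 7060^α = 0.57·10000^α, so (7060/10000)^α = 0.57.
Taking logs: α·ln(7060/10000) = ln(0.57), so α = -0.5621189 / -0.3481400 ≈ 1.6146.

α ≈ 1.6146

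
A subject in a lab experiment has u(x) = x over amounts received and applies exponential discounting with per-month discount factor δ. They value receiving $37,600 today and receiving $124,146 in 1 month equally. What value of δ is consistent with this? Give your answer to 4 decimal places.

Equating discounted utilities: u(37600) = δ·u(124146) ⇒ δ = u(37600)/u(124146).
With u(x) = x: δ = 37600/124146 = 0.30287.

δ ≈ 0.3029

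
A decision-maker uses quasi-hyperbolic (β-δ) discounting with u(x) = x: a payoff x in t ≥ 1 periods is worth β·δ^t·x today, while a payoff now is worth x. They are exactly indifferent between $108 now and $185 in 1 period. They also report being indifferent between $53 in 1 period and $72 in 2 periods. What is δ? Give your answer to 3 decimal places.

The second indifference involves only future payoffs, so β cancels: β·δ^1·53 = β·δ^2·72, giving δ = 53/72 = 0.73611.

δ ≈ 0.736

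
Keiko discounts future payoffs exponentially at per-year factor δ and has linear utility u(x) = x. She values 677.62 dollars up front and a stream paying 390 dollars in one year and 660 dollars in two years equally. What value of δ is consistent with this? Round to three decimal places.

δ ≈ 0.760

Equating present values: 677.62 = 390δ + 660δ².
Rearranged: 660δ² + 390δ − 677.62 = 0.
By the quadratic formula (taking the positive root), δ = (−390 + √1941016.80) / 1320 ≈ 0.760.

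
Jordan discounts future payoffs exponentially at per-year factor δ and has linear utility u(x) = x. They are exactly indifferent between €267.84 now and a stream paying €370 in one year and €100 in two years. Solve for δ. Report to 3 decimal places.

Present value of the stream is 370·δ + 100·δ². Indifference gives 370δ + 100δ² = 267.84.
Rearranged: 100δ² + 370δ − 267.84 = 0.
δ = (−370 + √(370² + 4·100·267.84)) / (2·100) = (−370 + √244036.00) / 200 ≈ 0.620.

δ ≈ 0.620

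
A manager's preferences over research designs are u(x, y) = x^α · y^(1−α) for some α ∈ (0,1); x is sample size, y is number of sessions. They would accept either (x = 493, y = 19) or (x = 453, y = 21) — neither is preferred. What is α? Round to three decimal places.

Indifference: 493^α · 19^(1−α) = 453^α · 21^(1−α).
Rearrange to (493/453)^α = (21/19)^(1−α) and take logs: α·0.084617 = (1−α)·0.100083.
With A = 0.084617 and B = 0.100083: α·A = (1−α)·B, so α = B/(A+B) = 0.100083/0.184700 ≈ 0.542.

α ≈ 0.542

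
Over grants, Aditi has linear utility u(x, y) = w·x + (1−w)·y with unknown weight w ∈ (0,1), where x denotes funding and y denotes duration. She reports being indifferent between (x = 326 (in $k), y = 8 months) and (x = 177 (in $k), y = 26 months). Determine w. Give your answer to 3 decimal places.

w = 0.108

Indifference: w·326 + (1−w)·8 = w·177 + (1−w)·26.
Rearranging, 149·w − 18·(1−w) = 0.
So w/(1−w) = 18/149 = 0.1208, giving w = 18/(149+18) = 0.108.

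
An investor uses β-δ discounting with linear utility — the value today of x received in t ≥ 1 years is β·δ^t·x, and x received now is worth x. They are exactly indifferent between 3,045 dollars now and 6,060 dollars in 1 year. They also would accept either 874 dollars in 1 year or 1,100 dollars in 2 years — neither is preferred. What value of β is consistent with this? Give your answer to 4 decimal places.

β ≈ 0.6324

Both payoffs in the second observation are in the future, so β drops out: δ^1·874 = δ^2·1100 ⇒ δ = 874/1100 = 0.79455.
The first indifference: 3045 = β·δ·6060, so β = 3045/(δ·6060) = 3045/(0.79455·6060) ≈ 0.6324.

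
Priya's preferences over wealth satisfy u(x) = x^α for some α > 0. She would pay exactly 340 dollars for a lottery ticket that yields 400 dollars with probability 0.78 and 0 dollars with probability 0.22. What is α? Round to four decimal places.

Since u(0) = 0, the lottery's EU is 0.78·400^α.
Equating: 340^α = 0.78·400^α, i.e. 0.8500^α = 0.78.
α = ln(0.78) / ln(340/400) = -0.2484614/-0.1625189 ≈ 1.5288.

α ≈ 1.5288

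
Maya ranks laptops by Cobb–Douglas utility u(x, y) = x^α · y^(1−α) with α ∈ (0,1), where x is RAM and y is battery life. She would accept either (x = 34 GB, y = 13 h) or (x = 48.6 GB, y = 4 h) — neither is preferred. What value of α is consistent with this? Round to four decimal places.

Set the two utilities equal: 34^α·13^(1−α) = 48.6^α·4^(1−α).
Rearrange to (34/48.6)^α = (4/13)^(1−α) and take logs: α·-0.3572630 = (1−α)·-1.1786550.
With A = -0.3572630 and B = -1.1786550: α·A = (1−α)·B, so α = B/(A+B) = -1.1786550/-1.5359180 ≈ 0.7674.

α ≈ 0.7674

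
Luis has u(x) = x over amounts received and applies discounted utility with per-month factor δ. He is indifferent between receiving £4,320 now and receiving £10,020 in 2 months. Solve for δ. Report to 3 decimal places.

δ ≈ 0.657

Equating discounted utilities: u(4320) = δ^2·u(10020) ⇒ δ^2 = u(4320)/u(10020).
With u(x) = x: δ^2 = 4320/10020 = 0.43114.
Taking the square root: δ = 0.43114^(1/2) ≈ 0.657.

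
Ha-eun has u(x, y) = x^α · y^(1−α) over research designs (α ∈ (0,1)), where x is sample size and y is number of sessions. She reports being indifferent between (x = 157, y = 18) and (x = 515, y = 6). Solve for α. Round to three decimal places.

Indifference: 157^α · 18^(1−α) = 515^α · 6^(1−α).
Taking logs: α·ln 157 + (1−α)·ln 18 = α·ln 515 + (1−α)·ln 6, i.e. α·-1.187921 = (1−α)·-1.098612.
With A = -1.187921 and B = -1.098612: α·A = (1−α)·B, so α = B/(A+B) = -1.098612/-2.286533 ≈ 0.480.

α ≈ 0.480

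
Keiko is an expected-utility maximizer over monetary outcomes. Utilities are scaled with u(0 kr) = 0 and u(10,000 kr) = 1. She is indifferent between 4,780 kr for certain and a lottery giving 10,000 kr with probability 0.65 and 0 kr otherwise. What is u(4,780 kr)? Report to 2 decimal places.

0.65

By the standard-gamble method, u(4,780 kr) is just the indifference probability on the best outcome: 0.65.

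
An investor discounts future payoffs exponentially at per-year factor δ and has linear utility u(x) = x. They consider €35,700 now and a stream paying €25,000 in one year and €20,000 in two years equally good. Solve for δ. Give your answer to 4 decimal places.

δ ≈ 0.8500

Present value of the stream is 25000·δ + 20000·δ². Indifference gives 25000δ + 20000δ² = 35700.
That is, 20000δ² + 25000δ − 35700 = 0, a quadratic in δ.
By the quadratic formula (taking the positive root), δ = (−25000 + √3481000000.00) / 40000 ≈ 0.8500.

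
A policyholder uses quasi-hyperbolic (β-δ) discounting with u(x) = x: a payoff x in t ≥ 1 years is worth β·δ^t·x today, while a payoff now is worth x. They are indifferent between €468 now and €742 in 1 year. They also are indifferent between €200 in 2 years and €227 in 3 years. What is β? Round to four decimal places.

β ≈ 0.7159

From the later pair, β·δ^2·200 = β·δ^3·227; dividing through, δ = 200/227 = 0.88106.
Substituting δ into 468 = β·δ·742: β = 468/(653.744) ≈ 0.7159.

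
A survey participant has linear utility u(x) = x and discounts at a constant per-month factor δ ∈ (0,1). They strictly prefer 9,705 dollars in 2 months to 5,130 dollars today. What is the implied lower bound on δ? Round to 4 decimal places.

δ > 0.7270

Under u(x) = x this choice says 5130 < δ^2·9705.
Hence δ^2 > 5130/9705 = 0.52859, and x ↦ x^(1/2) is increasing on (0,∞).
δ > (5130/9705)^(1/2) ≈ 0.7270.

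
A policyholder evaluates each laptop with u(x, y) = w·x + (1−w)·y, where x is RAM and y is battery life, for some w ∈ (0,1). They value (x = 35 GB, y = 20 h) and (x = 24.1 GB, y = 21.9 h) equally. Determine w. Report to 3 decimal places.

w = 0.148

u(35,20) = u(24.1,21.9) means w·35 + (1−w)·20 = w·24.1 + (1−w)·21.9.
w·(35−24.1) = (1−w)·(21.9−20), i.e. w·10.9 = (1−w)·1.9.
So w/(1−w) = 1.9/10.9 = 0.1743, giving w = 1.9/(10.9+1.9) = 0.148.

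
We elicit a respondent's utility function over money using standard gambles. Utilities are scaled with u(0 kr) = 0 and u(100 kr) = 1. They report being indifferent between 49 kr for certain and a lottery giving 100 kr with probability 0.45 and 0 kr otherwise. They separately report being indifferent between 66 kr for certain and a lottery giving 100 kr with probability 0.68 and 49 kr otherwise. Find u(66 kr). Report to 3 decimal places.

0.824

The first gamble pins u(49 kr): it must equal 0.45·1 + 0.55·0 = 0.45.
Chaining: u(66 kr) = 0.68·1.00 + 0.32·0.45 = 0.8240.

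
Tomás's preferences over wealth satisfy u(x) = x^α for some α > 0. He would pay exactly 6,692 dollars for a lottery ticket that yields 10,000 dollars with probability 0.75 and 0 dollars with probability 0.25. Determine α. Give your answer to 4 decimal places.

α ≈ 0.7162

The lottery's expected utility is 0.75·u(10000) + 0.25·u(0) = 0.75·10000^α (since u(0) = 0 for α > 0).
Equating: 6692^α = 0.75·10000^α, i.e. 0.6692^α = 0.75.
Taking logs: α·ln(6692/10000) = ln(0.75), so α = -0.2876821 / -0.4016723 ≈ 0.7162.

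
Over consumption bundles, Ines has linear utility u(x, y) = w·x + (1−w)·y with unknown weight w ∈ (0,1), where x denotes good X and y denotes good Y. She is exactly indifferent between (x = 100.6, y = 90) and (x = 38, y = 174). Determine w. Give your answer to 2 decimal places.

Equating utilities: w·100.6 + (1−w)·90 = w·38 + (1−w)·174.
Collecting terms: w·62.6 = (1−w)·84.
So w/(1−w) = 84/62.6 = 1.3419, giving w = 84/(62.6+84) = 0.57.

w = 0.57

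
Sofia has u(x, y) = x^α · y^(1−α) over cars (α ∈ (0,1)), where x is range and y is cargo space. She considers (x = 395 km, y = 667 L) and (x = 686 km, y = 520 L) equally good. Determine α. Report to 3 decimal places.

The Cobb–Douglas utilities coincide, so 395^α·667^(1−α) = 686^α·520^(1−α).
Taking logs: α·ln 395 + (1−α)·ln 667 = α·ln 686 + (1−α)·ln 520, i.e. α·-0.551992 = (1−α)·-0.248961.
Thus α·(-0.800953) = -0.248961, so α = -0.248961/-0.800953 ≈ 0.311.

α ≈ 0.311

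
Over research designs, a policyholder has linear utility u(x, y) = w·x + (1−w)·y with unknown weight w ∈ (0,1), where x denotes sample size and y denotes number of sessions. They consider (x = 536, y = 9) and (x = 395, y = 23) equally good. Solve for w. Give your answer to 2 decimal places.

Equating utilities: w·536 + (1−w)·9 = w·395 + (1−w)·23.
w·(536−395) = (1−w)·(23−9), i.e. w·141 = (1−w)·14.
The marginal rate of substitution is 14/141, so w = 14/(141+14) = 0.09.

w = 0.09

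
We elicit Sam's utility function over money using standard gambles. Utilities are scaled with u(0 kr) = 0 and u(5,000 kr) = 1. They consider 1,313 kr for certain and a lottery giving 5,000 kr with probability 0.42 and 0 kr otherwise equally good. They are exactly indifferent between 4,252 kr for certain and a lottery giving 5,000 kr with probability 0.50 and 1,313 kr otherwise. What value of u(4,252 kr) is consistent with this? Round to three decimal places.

0.710

The first gamble pins u(1,313 kr): it must equal 0.42·1 + 0.58·0 = 0.42.
Then u(4,252 kr) = 0.50·u(5,000 kr) + 0.50·u(1,313 kr) = 0.50·1.00 + 0.50·0.42 = 0.7100.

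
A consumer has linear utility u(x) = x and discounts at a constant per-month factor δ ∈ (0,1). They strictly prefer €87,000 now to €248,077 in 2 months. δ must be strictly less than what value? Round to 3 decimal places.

δ < 0.592

Comparing present values: 87000 > δ^2·248077.
So δ^2 < 87000/248077 = 0.35070; taking the square root of both positive sides preserves the inequality.
δ < (87000/248077)^(1/2) ≈ 0.592.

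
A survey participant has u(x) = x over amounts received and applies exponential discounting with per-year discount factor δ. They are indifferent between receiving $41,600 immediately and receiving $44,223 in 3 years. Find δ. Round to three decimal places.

The payoff in 3 years is discounted by δ^3, so u(41600) = δ^3·u(44223) and δ^3 = u(41600)/u(44223).
With u(x) = x: δ^3 = 41600/44223 = 0.94069.
Hence δ = (0.94069)^(1/3) = 0.97982.

δ ≈ 0.980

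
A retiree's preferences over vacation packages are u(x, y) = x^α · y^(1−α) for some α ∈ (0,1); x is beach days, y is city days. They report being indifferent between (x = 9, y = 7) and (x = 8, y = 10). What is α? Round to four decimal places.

The Cobb–Douglas utilities coincide, so 9^α·7^(1−α) = 8^α·10^(1−α).
Taking logs: α·ln 9 + (1−α)·ln 7 = α·ln 8 + (1−α)·ln 10, i.e. α·0.1177830 = (1−α)·0.3566749.
So α/(1−α) = (0.3566749)/(0.1177830) = 3.0282375, and α = 3.0282375/4.0282375 ≈ 0.7518.

α ≈ 0.7518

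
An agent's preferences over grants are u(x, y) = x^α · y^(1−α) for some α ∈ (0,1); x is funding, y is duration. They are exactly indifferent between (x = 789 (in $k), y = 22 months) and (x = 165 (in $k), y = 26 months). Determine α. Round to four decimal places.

α ≈ 0.0965

The Cobb–Douglas utilities coincide, so 789^α·22^(1−α) = 165^α·26^(1−α).
Taking logs: α·ln 789 + (1−α)·ln 22 = α·ln 165 + (1−α)·ln 26, i.e. α·1.5648208 = (1−α)·0.1670541.
So α/(1−α) = (0.1670541)/(1.5648208) = 0.1067561, and α = 0.1067561/1.1067561 ≈ 0.0965.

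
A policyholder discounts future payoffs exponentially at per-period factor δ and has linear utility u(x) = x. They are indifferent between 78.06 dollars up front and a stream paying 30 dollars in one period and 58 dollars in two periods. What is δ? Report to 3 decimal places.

Present value of the stream is 30·δ + 58·δ². Indifference gives 30δ + 58δ² = 78.06.
Rearranged: 58δ² + 30δ − 78.06 = 0.
δ = (−30 + √(30² + 4·58·78.06)) / (2·58) = (−30 + √19009.92) / 116 ≈ 0.930.

δ ≈ 0.930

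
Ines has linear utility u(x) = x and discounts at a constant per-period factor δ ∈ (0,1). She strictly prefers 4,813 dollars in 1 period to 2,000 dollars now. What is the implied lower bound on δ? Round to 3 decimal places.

δ > 0.416

Under u(x) = x this choice says 2000 < δ·4813.
So δ > 2000/4813 = 0.41554.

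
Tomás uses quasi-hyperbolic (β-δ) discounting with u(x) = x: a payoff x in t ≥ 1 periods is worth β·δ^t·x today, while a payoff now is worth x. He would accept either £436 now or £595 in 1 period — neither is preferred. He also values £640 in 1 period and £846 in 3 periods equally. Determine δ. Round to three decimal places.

δ ≈ 0.870

The second indifference involves only future payoffs, so β cancels: β·δ^1·640 = β·δ^3·846, giving δ^2 = 640/846 = 0.75650, so δ = 0.86977.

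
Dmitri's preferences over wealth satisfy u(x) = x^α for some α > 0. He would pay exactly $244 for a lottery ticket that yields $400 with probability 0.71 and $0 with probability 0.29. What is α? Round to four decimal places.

The lottery's expected utility is 0.71·u(400) + 0.29·u(0) = 0.71·400^α (since u(0) = 0 for α > 0).
Indifference: 244^α = 0.71·400^α, so (244/400)^α = 0.71.
α = ln(0.71) / ln(244/400) = -0.3424903/-0.4942963 ≈ 0.6929.

α ≈ 0.6929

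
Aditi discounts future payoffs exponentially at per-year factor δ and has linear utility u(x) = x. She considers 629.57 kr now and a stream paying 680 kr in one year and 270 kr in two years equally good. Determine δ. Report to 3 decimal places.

δ ≈ 0.720

The stream is worth 680δ + 270δ² today, so 680δ + 270δ² = 629.57.
So 270δ² + 680δ − 629.57 = 0.
By the quadratic formula (taking the positive root), δ = (−680 + √1142335.60) / 540 ≈ 0.720.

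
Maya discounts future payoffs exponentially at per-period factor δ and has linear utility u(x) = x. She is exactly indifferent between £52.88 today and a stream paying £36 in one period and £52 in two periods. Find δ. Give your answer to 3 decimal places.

The stream is worth 36δ + 52δ² today, so 36δ + 52δ² = 52.88.
So 52δ² + 36δ − 52.88 = 0.
The positive root is δ = [−36 + √(36² + 4·52·52.88)] / (2·52) = (−36 + 110.883)/104 ≈ 0.720.

δ ≈ 0.720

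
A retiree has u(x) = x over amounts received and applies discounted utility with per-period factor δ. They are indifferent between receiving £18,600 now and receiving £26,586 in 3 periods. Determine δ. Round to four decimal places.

Equating discounted utilities: u(18600) = δ^3·u(26586) ⇒ δ^3 = u(18600)/u(26586).
With u(x) = x: δ^3 = 18600/26586 = 0.69962.
Hence δ = (0.69962)^(1/3) = 0.887742.

δ ≈ 0.8877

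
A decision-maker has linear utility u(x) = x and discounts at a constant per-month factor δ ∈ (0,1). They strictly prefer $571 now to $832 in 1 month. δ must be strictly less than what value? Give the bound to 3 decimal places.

δ < 0.686

Comparing present values: 571 > δ·832.
Dividing through by 832 gives δ < 0.68630.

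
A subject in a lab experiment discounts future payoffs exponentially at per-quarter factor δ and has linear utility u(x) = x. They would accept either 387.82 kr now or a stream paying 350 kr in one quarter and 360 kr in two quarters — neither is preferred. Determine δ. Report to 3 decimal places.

δ ≈ 0.660

The stream is worth 350δ + 360δ² today, so 350δ + 360δ² = 387.82.
Rearranged: 360δ² + 350δ − 387.82 = 0.
δ = (−350 + √(350² + 4·360·387.82)) / (2·360) = (−350 + √680960.80) / 720 ≈ 0.660.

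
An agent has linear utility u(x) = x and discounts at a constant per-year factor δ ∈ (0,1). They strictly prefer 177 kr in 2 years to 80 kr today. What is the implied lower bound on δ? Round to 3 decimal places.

The preference means 80 < δ^2·177.
Hence δ^2 > 80/177 = 0.45198, and x ↦ x^(1/2) is increasing on (0,∞).
δ > (80/177)^(1/2) ≈ 0.672.

δ > 0.672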